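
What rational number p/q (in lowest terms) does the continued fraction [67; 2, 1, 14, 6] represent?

Build up convergents one term at a time:
a_0 = 67: 67/1
a_1 = 2: 135/2
a_2 = 1: 202/3
a_3 = 14: 2963/44
a_4 = 6: 17980/267

17980/267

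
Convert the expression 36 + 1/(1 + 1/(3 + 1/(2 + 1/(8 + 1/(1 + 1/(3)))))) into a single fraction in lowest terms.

Build up convergents one term at a time:
a_0 = 36: 36/1
a_1 = 1: 37/1
a_2 = 3: 147/4
a_3 = 2: 331/9
a_4 = 8: 2795/76
a_5 = 1: 3126/85
a_6 = 3: 12173/331

12173/331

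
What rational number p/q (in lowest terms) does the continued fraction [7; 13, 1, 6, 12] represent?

a_0 = 7: 7/1
a_1 = 13: 92/13
a_2 = 1: 99/14
a_3 = 6: 686/97
a_4 = 12: 8331/1178

8331/1178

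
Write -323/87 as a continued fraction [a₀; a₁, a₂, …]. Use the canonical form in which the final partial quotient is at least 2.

[-4; 3, 2, 12]

-323 ÷ 87 → quotient -4, remainder 25
87 ÷ 25 → quotient 3, remainder 12
25 ÷ 12 → quotient 2, remainder 1
12 ÷ 1 → quotient 12, remainder 0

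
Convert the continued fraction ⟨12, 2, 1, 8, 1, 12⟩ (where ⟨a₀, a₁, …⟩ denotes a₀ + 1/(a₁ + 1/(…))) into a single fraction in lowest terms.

4617/374

a_0 = 12: 12/1
a_1 = 2: 25/2
a_2 = 1: 37/3
a_3 = 8: 321/26
a_4 = 1: 358/29
a_5 = 12: 4617/374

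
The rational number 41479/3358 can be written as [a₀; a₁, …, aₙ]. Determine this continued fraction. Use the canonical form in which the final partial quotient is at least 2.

⌊41479/3358⌋ = 12, remainder 1183
⌊3358/1183⌋ = 2, remainder 992
⌊1183/992⌋ = 1, remainder 191
⌊992/191⌋ = 5, remainder 37
⌊191/37⌋ = 5, remainder 6
⌊37/6⌋ = 6, remainder 1
⌊6/1⌋ = 6, remainder 0

[12; 2, 1, 5, 5, 6, 6]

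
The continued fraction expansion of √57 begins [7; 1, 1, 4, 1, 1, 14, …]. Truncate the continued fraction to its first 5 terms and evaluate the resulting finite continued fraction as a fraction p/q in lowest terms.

83/11

a_0 = 7: 7/1
a_1 = 1: 8/1
a_2 = 1: 15/2
a_3 = 4: 68/9
a_4 = 1: 83/11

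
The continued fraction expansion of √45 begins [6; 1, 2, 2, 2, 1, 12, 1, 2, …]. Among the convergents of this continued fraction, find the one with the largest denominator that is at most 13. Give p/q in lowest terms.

47/7

a_0 = 6: 6/1  (≤ bound)
a_1 = 1: 7/1  (≤ bound)
a_2 = 2: 20/3  (≤ bound)
a_3 = 2: 47/7  (≤ bound)
a_4 = 2: 114/17  (> 13, stop)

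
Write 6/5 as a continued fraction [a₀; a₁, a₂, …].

[1; 5]

6 = 1·5 + 1, so a_0 = 1
5 = 5·1 + 0, so a_1 = 5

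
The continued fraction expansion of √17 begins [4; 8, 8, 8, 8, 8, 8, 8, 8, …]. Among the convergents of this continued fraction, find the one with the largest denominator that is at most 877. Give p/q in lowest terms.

2177/528

List convergents until the denominator exceeds the bound:
a_0 = 4: 4/1  (≤ bound)
a_1 = 8: 33/8  (≤ bound)
a_2 = 8: 268/65  (≤ bound)
a_3 = 8: 2177/528  (≤ bound)
a_4 = 8: 17684/4289  (> 877, stop)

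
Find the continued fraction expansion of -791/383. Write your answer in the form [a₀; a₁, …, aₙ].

[-3; 1, 14, 3, 8]

Apply division with remainder until the remainder is 0:
-791 ÷ 383 → quotient -3, remainder 358
383 ÷ 358 → quotient 1, remainder 25
358 ÷ 25 → quotient 14, remainder 8
25 ÷ 8 → quotient 3, remainder 1
8 ÷ 1 → quotient 8, remainder 0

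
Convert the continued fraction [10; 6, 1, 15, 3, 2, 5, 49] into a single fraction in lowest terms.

Use the convergent recurrence hₖ = aₖ·hₖ₋₁ + hₖ₋₂ (and likewise for the denominators kₖ):
a_0 = 10: 10/1
a_1 = 6: 61/6
a_2 = 1: 71/7
a_3 = 15: 1126/111
a_4 = 3: 3449/340
a_5 = 2: 8024/791
a_6 = 5: 43569/4295
a_7 = 49: 2142905/211246

2142905/211246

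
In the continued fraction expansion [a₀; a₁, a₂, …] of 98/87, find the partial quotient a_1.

Run the Euclidean algorithm, recording each quotient:
98 = 1·87 + 11, so a_0 = 1
87 = 7·11 + 10, so a_1 = 7

7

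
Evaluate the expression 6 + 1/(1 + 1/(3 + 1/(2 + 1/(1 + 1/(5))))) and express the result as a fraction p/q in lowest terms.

a_0 = 6: 6/1
a_1 = 1: 7/1
a_2 = 3: 27/4
a_3 = 2: 61/9
a_4 = 1: 88/13
a_5 = 5: 501/74

501/74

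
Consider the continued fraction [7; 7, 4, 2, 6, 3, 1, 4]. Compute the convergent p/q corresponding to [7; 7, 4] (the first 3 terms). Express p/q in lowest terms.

Compute successive convergents:
a_0 = 7: 7/1
a_1 = 7: 50/7
a_2 = 4: 207/29

207/29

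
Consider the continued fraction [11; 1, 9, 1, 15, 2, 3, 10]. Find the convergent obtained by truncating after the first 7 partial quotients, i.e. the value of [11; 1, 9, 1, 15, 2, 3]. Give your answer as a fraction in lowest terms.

14981/1258

Work from the innermost term outward:
Start with 3.
2 + 1/(3/1) = 2 + 1/3 = 7/3
15 + 1/(7/3) = 15 + 3/7 = 108/7
1 + 1/(108/7) = 1 + 7/108 = 115/108
9 + 1/(115/108) = 9 + 108/115 = 1143/115
1 + 1/(1143/115) = 1 + 115/1143 = 1258/1143
11 + 1/(1258/1143) = 11 + 1143/1258 = 14981/1258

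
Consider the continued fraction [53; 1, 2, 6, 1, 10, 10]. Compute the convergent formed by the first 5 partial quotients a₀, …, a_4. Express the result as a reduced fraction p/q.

1181/22

Collapse the nested fraction from the inside out:
Start with 1.
6 + 1/(1/1) = 6 + 1/1 = 7/1
2 + 1/(7/1) = 2 + 1/7 = 15/7
1 + 1/(15/7) = 1 + 7/15 = 22/15
53 + 1/(22/15) = 53 + 15/22 = 1181/22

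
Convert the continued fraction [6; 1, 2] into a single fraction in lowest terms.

20/3

Compute successive convergents:
a_0 = 6: 6/1
a_1 = 1: 7/1
a_2 = 2: 20/3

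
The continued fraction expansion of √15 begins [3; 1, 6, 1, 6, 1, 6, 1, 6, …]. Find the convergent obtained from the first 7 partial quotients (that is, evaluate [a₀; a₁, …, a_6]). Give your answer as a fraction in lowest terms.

Collapse the nested fraction from the inside out:
Start with 6.
1 + 1/(6/1) = 1 + 1/6 = 7/6
6 + 1/(7/6) = 6 + 6/7 = 48/7
1 + 1/(48/7) = 1 + 7/48 = 55/48
6 + 1/(55/48) = 6 + 48/55 = 378/55
1 + 1/(378/55) = 1 + 55/378 = 433/378
3 + 1/(433/378) = 3 + 378/433 = 1677/433

1677/433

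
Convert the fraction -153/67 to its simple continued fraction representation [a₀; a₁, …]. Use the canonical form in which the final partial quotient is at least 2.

Repeatedly divide and take the remainder:
-153 ÷ 67 → quotient -3, remainder 48
67 ÷ 48 → quotient 1, remainder 19
48 ÷ 19 → quotient 2, remainder 10
19 ÷ 10 → quotient 1, remainder 9
10 ÷ 9 → quotient 1, remainder 1
9 ÷ 1 → quotient 9, remainder 0

[-3; 1, 2, 1, 1, 9]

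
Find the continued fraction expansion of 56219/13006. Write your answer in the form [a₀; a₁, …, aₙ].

[4; 3, 9, 1, 27, 15]

Apply division with remainder until the remainder is 0:
⌊56219/13006⌋ = 4, remainder 4195
⌊13006/4195⌋ = 3, remainder 421
⌊4195/421⌋ = 9, remainder 406
⌊421/406⌋ = 1, remainder 15
⌊406/15⌋ = 27, remainder 1
⌊15/1⌋ = 15, remainder 0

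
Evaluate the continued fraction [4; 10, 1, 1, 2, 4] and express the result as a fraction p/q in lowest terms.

954/233

Start with 4.
2 + 1/(4/1) = 2 + 1/4 = 9/4
1 + 1/(9/4) = 1 + 4/9 = 13/9
1 + 1/(13/9) = 1 + 9/13 = 22/13
10 + 1/(22/13) = 10 + 13/22 = 233/22
4 + 1/(233/22) = 4 + 22/233 = 954/233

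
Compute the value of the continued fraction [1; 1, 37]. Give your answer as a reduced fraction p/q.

Use the convergent recurrence hₖ = aₖ·hₖ₋₁ + hₖ₋₂ (and likewise for the denominators kₖ):
a_0 = 1: 1/1
a_1 = 1: 2/1
a_2 = 37: 75/38

75/38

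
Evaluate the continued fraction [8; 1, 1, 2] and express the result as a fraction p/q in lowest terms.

43/5

a_0 = 8: 8/1
a_1 = 1: 9/1
a_2 = 1: 17/2
a_3 = 2: 43/5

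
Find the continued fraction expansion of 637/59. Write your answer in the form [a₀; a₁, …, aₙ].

⌊637/59⌋ = 10, remainder 47
⌊59/47⌋ = 1, remainder 12
⌊47/12⌋ = 3, remainder 11
⌊12/11⌋ = 1, remainder 1
⌊11/1⌋ = 11, remainder 0

[10; 1, 3, 1, 11]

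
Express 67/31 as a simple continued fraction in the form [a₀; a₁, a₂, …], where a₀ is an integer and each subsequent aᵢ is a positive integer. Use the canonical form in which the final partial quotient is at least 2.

67 = 2·31 + 5, so a_0 = 2
31 = 6·5 + 1, so a_1 = 6
5 = 5·1 + 0, so a_2 = 5

[2; 6, 5]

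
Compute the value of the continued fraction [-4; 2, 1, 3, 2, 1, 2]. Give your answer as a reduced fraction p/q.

a_0 = -4: -4/1
a_1 = 2: -7/2
a_2 = 1: -11/3
a_3 = 3: -40/11
a_4 = 2: -91/25
a_5 = 1: -131/36
a_6 = 2: -353/97

-353/97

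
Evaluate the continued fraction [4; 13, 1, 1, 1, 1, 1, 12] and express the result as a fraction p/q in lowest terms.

Start with 12.
1 + 1/(12/1) = 1 + 1/12 = 13/12
1 + 1/(13/12) = 1 + 12/13 = 25/13
1 + 1/(25/13) = 1 + 13/25 = 38/25
1 + 1/(38/25) = 1 + 25/38 = 63/38
1 + 1/(63/38) = 1 + 38/63 = 101/63
13 + 1/(101/63) = 13 + 63/101 = 1376/101
4 + 1/(1376/101) = 4 + 101/1376 = 5605/1376

5605/1376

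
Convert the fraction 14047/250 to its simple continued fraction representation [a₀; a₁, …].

⌊14047/250⌋ = 56, remainder 47
⌊250/47⌋ = 5, remainder 15
⌊47/15⌋ = 3, remainder 2
⌊15/2⌋ = 7, remainder 1
⌊2/1⌋ = 2, remainder 0

[56; 5, 3, 7, 2]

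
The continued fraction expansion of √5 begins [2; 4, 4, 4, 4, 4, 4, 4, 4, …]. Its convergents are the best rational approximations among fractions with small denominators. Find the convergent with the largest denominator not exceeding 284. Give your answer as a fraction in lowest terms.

a_0 = 2: 2/1  (≤ bound)
a_1 = 4: 9/4  (≤ bound)
a_2 = 4: 38/17  (≤ bound)
a_3 = 4: 161/72  (≤ bound)
a_4 = 4: 682/305  (> 284, stop)

161/72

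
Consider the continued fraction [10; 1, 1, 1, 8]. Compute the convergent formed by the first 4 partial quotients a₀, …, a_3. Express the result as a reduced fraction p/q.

32/3

Compute successive convergents:
a_0 = 10: 10/1
a_1 = 1: 11/1
a_2 = 1: 21/2
a_3 = 1: 32/3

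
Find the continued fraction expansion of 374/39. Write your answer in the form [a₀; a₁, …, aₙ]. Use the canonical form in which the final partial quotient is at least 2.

[9; 1, 1, 2, 3, 2]

374 ÷ 39 → quotient 9, remainder 23
39 ÷ 23 → quotient 1, remainder 16
23 ÷ 16 → quotient 1, remainder 7
16 ÷ 7 → quotient 2, remainder 2
7 ÷ 2 → quotient 3, remainder 1
2 ÷ 1 → quotient 2, remainder 0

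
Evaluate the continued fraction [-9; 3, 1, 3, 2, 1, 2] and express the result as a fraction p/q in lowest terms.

-1153/132

a_0 = -9: -9/1
a_1 = 3: -26/3
a_2 = 1: -35/4
a_3 = 3: -131/15
a_4 = 2: -297/34
a_5 = 1: -428/49
a_6 = 2: -1153/132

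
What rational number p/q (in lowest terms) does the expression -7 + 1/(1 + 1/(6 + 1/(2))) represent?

Starting at the tail and folding back:
Start with 2.
6 + 1/(2/1) = 6 + 1/2 = 13/2
1 + 1/(13/2) = 1 + 2/13 = 15/13
-7 + 1/(15/13) = -7 + 13/15 = -92/15

-92/15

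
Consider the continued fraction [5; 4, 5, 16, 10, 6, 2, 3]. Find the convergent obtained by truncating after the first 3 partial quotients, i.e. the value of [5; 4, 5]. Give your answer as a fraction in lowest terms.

110/21

a_0 = 5: 5/1
a_1 = 4: 21/4
a_2 = 5: 110/21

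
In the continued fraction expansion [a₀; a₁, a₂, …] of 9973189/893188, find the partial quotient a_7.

9973189 = 11·893188 + 148121, so a_0 = 11
893188 = 6·148121 + 4462, so a_1 = 6
148121 = 33·4462 + 875, so a_2 = 33
4462 = 5·875 + 87, so a_3 = 5
875 = 10·87 + 5, so a_4 = 10
87 = 17·5 + 2, so a_5 = 17
5 = 2·2 + 1, so a_6 = 2
2 = 2·1 + 0, so a_7 = 2

2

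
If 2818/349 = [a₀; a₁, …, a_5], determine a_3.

2

2818 = 8·349 + 26, so a_0 = 8
349 = 13·26 + 11, so a_1 = 13
26 = 2·11 + 4, so a_2 = 2
11 = 2·4 + 3, so a_3 = 2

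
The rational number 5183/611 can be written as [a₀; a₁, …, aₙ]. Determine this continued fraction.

[8; 2, 14, 21]

Apply division with remainder until the remainder is 0:
⌊5183/611⌋ = 8, remainder 295
⌊611/295⌋ = 2, remainder 21
⌊295/21⌋ = 14, remainder 1
⌊21/1⌋ = 21, remainder 0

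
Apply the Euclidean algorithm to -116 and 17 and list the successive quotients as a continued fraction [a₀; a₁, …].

Apply division with remainder until the remainder is 0:
⌊-116/17⌋ = -7, remainder 3
⌊17/3⌋ = 5, remainder 2
⌊3/2⌋ = 1, remainder 1
⌊2/1⌋ = 2, remainder 0

[-7; 5, 1, 2]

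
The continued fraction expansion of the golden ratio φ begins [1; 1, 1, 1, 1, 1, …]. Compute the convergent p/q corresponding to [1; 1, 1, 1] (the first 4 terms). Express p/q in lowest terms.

Starting at the tail and folding back:
Start with 1.
1 + 1/(1/1) = 1 + 1/1 = 2/1
1 + 1/(2/1) = 1 + 1/2 = 3/2
1 + 1/(3/2) = 1 + 2/3 = 5/3

5/3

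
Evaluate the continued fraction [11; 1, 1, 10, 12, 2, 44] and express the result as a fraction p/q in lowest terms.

271151/23530

Work from the innermost term outward:
Start with 44.
2 + 1/(44/1) = 2 + 1/44 = 89/44
12 + 1/(89/44) = 12 + 44/89 = 1112/89
10 + 1/(1112/89) = 10 + 89/1112 = 11209/1112
1 + 1/(11209/1112) = 1 + 1112/11209 = 12321/11209
1 + 1/(12321/11209) = 1 + 11209/12321 = 23530/12321
11 + 1/(23530/12321) = 11 + 12321/23530 = 271151/23530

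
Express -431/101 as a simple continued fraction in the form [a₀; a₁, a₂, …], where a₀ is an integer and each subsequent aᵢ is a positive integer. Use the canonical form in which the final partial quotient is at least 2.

⌊-431/101⌋ = -5, remainder 74
⌊101/74⌋ = 1, remainder 27
⌊74/27⌋ = 2, remainder 20
⌊27/20⌋ = 1, remainder 7
⌊20/7⌋ = 2, remainder 6
⌊7/6⌋ = 1, remainder 1
⌊6/1⌋ = 6, remainder 0

[-5; 1, 2, 1, 2, 1, 6]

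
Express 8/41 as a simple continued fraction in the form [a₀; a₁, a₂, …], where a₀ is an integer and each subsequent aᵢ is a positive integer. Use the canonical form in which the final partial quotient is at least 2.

⌊8/41⌋ = 0, remainder 8
⌊41/8⌋ = 5, remainder 1
⌊8/1⌋ = 8, remainder 0

[0; 5, 8]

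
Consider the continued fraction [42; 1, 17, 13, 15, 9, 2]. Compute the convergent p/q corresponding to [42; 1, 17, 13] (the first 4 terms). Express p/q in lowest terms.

Start with 13.
17 + 1/(13/1) = 17 + 1/13 = 222/13
1 + 1/(222/13) = 1 + 13/222 = 235/222
42 + 1/(235/222) = 42 + 222/235 = 10092/235

10092/235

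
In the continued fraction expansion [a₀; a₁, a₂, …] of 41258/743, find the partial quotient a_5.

⌊41258/743⌋ = 55, remainder 393
⌊743/393⌋ = 1, remainder 350
⌊393/350⌋ = 1, remainder 43
⌊350/43⌋ = 8, remainder 6
⌊43/6⌋ = 7, remainder 1
⌊6/1⌋ = 6, remainder 0

6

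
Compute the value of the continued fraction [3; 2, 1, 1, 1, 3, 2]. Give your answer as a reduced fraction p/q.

Start with 2.
3 + 1/(2/1) = 3 + 1/2 = 7/2
1 + 1/(7/2) = 1 + 2/7 = 9/7
1 + 1/(9/7) = 1 + 7/9 = 16/9
1 + 1/(16/9) = 1 + 9/16 = 25/16
2 + 1/(25/16) = 2 + 16/25 = 66/25
3 + 1/(66/25) = 3 + 25/66 = 223/66

223/66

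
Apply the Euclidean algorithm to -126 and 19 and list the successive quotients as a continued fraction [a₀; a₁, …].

[-7; 2, 1, 2, 2]

⌊-126/19⌋ = -7, remainder 7
⌊19/7⌋ = 2, remainder 5
⌊7/5⌋ = 1, remainder 2
⌊5/2⌋ = 2, remainder 1
⌊2/1⌋ = 2, remainder 0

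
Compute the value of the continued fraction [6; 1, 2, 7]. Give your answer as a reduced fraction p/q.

147/22

a_0 = 6: 6/1
a_1 = 1: 7/1
a_2 = 2: 20/3
a_3 = 7: 147/22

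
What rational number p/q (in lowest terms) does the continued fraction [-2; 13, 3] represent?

Start with 3.
13 + 1/(3/1) = 13 + 1/3 = 40/3
-2 + 1/(40/3) = -2 + 3/40 = -77/40

-77/40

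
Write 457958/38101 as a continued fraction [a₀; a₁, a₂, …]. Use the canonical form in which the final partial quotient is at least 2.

457958 ÷ 38101 → quotient 12, remainder 746
38101 ÷ 746 → quotient 51, remainder 55
746 ÷ 55 → quotient 13, remainder 31
55 ÷ 31 → quotient 1, remainder 24
31 ÷ 24 → quotient 1, remainder 7
24 ÷ 7 → quotient 3, remainder 3
7 ÷ 3 → quotient 2, remainder 1
3 ÷ 1 → quotient 3, remainder 0

[12; 51, 13, 1, 1, 3, 2, 3]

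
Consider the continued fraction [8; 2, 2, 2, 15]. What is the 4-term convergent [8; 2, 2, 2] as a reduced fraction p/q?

Start with 2.
2 + 1/(2/1) = 2 + 1/2 = 5/2
2 + 1/(5/2) = 2 + 2/5 = 12/5
8 + 1/(12/5) = 8 + 5/12 = 101/12

101/12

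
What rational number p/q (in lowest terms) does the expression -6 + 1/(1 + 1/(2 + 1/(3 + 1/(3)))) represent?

a_0 = -6: -6/1
a_1 = 1: -5/1
a_2 = 2: -16/3
a_3 = 3: -53/10
a_4 = 3: -175/33

-175/33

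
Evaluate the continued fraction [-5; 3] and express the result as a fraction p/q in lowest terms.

Starting at the tail and folding back:
Start with 3.
-5 + 1/(3/1) = -5 + 1/3 = -14/3

-14/3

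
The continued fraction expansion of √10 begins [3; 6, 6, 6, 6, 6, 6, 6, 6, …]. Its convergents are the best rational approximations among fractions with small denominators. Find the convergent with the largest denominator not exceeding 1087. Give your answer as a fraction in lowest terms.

a_0 = 3: 3/1  (≤ bound)
a_1 = 6: 19/6  (≤ bound)
a_2 = 6: 117/37  (≤ bound)
a_3 = 6: 721/228  (≤ bound)
a_4 = 6: 4443/1405  (> 1087, stop)

721/228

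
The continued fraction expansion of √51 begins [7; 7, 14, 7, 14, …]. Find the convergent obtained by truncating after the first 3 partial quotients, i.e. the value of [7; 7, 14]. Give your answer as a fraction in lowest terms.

707/99

Collapse the nested fraction from the inside out:
Start with 14.
7 + 1/(14/1) = 7 + 1/14 = 99/14
7 + 1/(99/14) = 7 + 14/99 = 707/99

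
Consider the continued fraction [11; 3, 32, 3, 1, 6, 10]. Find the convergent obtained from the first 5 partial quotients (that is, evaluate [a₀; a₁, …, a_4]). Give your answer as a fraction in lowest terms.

4430/391

Start with 1.
3 + 1/(1/1) = 3 + 1/1 = 4/1
32 + 1/(4/1) = 32 + 1/4 = 129/4
3 + 1/(129/4) = 3 + 4/129 = 391/129
11 + 1/(391/129) = 11 + 129/391 = 4430/391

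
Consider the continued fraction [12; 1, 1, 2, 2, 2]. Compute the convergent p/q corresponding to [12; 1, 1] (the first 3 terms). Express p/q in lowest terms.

25/2

Start with 1.
1 + 1/(1/1) = 1 + 1/1 = 2/1
12 + 1/(2/1) = 12 + 1/2 = 25/2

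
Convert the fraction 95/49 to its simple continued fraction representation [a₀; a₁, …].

[1; 1, 15, 3]

Run the Euclidean algorithm, recording each quotient:
95 = 1·49 + 46, so a_0 = 1
49 = 1·46 + 3, so a_1 = 1
46 = 15·3 + 1, so a_2 = 15
3 = 3·1 + 0, so a_3 = 3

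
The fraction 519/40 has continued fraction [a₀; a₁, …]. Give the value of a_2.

39

519 ÷ 40 → quotient 12, remainder 39
40 ÷ 39 → quotient 1, remainder 1
39 ÷ 1 → quotient 39, remainder 0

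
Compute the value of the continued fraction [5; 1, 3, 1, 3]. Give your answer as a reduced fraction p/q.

Work from the innermost term outward:
Start with 3.
1 + 1/(3/1) = 1 + 1/3 = 4/3
3 + 1/(4/3) = 3 + 3/4 = 15/4
1 + 1/(15/4) = 1 + 4/15 = 19/15
5 + 1/(19/15) = 5 + 15/19 = 110/19

110/19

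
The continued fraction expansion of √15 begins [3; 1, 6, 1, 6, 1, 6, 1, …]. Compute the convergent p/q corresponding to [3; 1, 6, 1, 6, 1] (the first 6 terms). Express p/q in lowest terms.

Start with 1.
6 + 1/(1/1) = 6 + 1/1 = 7/1
1 + 1/(7/1) = 1 + 1/7 = 8/7
6 + 1/(8/7) = 6 + 7/8 = 55/8
1 + 1/(55/8) = 1 + 8/55 = 63/55
3 + 1/(63/55) = 3 + 55/63 = 244/63

244/63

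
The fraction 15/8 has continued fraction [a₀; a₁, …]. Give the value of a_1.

15 ÷ 8 → quotient 1, remainder 7
8 ÷ 7 → quotient 1, remainder 1

1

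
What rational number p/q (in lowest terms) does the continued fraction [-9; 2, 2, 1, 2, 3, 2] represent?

-1261/147

Start with 2.
3 + 1/(2/1) = 3 + 1/2 = 7/2
2 + 1/(7/2) = 2 + 2/7 = 16/7
1 + 1/(16/7) = 1 + 7/16 = 23/16
2 + 1/(23/16) = 2 + 16/23 = 62/23
2 + 1/(62/23) = 2 + 23/62 = 147/62
-9 + 1/(147/62) = -9 + 62/147 = -1261/147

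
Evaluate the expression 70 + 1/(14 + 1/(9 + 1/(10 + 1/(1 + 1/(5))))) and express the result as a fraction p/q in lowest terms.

Build up convergents one term at a time:
a_0 = 70: 70/1
a_1 = 14: 981/14
a_2 = 9: 8899/127
a_3 = 10: 89971/1284
a_4 = 1: 98870/1411
a_5 = 5: 584321/8339

584321/8339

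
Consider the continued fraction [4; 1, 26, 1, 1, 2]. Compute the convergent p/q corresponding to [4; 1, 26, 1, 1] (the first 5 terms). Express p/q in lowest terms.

a_0 = 4: 4/1
a_1 = 1: 5/1
a_2 = 26: 134/27
a_3 = 1: 139/28
a_4 = 1: 273/55

273/55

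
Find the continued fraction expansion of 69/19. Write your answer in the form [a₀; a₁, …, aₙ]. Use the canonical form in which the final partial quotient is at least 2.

⌊69/19⌋ = 3, remainder 12
⌊19/12⌋ = 1, remainder 7
⌊12/7⌋ = 1, remainder 5
⌊7/5⌋ = 1, remainder 2
⌊5/2⌋ = 2, remainder 1
⌊2/1⌋ = 2, remainder 0

[3; 1, 1, 1, 2, 2]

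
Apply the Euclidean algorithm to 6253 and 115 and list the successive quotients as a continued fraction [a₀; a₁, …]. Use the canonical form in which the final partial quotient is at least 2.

[54; 2, 1, 2, 14]

6253 = 54·115 + 43, so a_0 = 54
115 = 2·43 + 29, so a_1 = 2
43 = 1·29 + 14, so a_2 = 1
29 = 2·14 + 1, so a_3 = 2
14 = 14·1 + 0, so a_4 = 14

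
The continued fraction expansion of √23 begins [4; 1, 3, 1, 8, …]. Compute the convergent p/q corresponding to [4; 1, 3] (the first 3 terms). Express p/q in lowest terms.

a_0 = 4: 4/1
a_1 = 1: 5/1
a_2 = 3: 19/4

19/4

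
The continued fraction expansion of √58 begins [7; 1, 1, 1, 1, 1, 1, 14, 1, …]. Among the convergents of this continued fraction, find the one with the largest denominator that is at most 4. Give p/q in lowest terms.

a_0 = 7: 7/1  (≤ bound)
a_1 = 1: 8/1  (≤ bound)
a_2 = 1: 15/2  (≤ bound)
a_3 = 1: 23/3  (≤ bound)
a_4 = 1: 38/5  (> 4, stop)

23/3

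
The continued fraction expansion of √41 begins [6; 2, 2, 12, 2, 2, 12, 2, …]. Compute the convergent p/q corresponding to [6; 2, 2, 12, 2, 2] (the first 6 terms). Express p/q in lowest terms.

a_0 = 6: 6/1
a_1 = 2: 13/2
a_2 = 2: 32/5
a_3 = 12: 397/62
a_4 = 2: 826/129
a_5 = 2: 2049/320

2049/320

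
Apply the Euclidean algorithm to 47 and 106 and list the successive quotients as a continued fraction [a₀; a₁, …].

Run the Euclidean algorithm, recording each quotient:
⌊47/106⌋ = 0, remainder 47
⌊106/47⌋ = 2, remainder 12
⌊47/12⌋ = 3, remainder 11
⌊12/11⌋ = 1, remainder 1
⌊11/1⌋ = 11, remainder 0

[0; 2, 3, 1, 11]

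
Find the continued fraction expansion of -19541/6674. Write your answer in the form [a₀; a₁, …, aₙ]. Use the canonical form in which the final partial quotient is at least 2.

⌊-19541/6674⌋ = -3, remainder 481
⌊6674/481⌋ = 13, remainder 421
⌊481/421⌋ = 1, remainder 60
⌊421/60⌋ = 7, remainder 1
⌊60/1⌋ = 60, remainder 0

[-3; 13, 1, 7, 60]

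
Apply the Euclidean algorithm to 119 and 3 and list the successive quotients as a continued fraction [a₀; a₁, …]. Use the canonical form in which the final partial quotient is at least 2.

[39; 1, 2]

Apply division with remainder until the remainder is 0:
119 ÷ 3 → quotient 39, remainder 2
3 ÷ 2 → quotient 1, remainder 1
2 ÷ 1 → quotient 2, remainder 0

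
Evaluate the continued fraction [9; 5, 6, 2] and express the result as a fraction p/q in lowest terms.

a_0 = 9: 9/1
a_1 = 5: 46/5
a_2 = 6: 285/31
a_3 = 2: 616/67

616/67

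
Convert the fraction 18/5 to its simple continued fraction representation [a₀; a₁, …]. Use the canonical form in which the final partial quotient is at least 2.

[3; 1, 1, 2]

Run the Euclidean algorithm, recording each quotient:
18 = 3·5 + 3, so a_0 = 3
5 = 1·3 + 2, so a_1 = 1
3 = 1·2 + 1, so a_2 = 1
2 = 2·1 + 0, so a_3 = 2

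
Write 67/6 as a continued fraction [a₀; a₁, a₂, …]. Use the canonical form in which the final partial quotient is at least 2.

Repeatedly divide and take the remainder:
67 = 11·6 + 1, so a_0 = 11
6 = 6·1 + 0, so a_1 = 6

[11; 6]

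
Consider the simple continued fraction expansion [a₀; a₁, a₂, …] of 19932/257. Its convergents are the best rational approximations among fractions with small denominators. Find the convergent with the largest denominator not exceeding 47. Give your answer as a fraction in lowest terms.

698/9

a_0 = 77: 77/1  (≤ bound)
a_1 = 1: 78/1  (≤ bound)
a_2 = 1: 155/2  (≤ bound)
a_3 = 3: 543/7  (≤ bound)
a_4 = 1: 698/9  (≤ bound)
a_5 = 13: 9617/124  (> 47, stop)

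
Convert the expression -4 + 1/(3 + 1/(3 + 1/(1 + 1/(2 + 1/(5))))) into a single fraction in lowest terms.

-713/193

Build up convergents one term at a time:
a_0 = -4: -4/1
a_1 = 3: -11/3
a_2 = 3: -37/10
a_3 = 1: -48/13
a_4 = 2: -133/36
a_5 = 5: -713/193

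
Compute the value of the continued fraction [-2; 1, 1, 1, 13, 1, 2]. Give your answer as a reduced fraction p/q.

Build up convergents one term at a time:
a_0 = -2: -2/1
a_1 = 1: -1/1
a_2 = 1: -3/2
a_3 = 1: -4/3
a_4 = 13: -55/41
a_5 = 1: -59/44
a_6 = 2: -173/129

-173/129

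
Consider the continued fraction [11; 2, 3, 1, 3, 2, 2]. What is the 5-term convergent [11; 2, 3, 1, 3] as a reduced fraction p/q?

389/34

Build up convergents one term at a time:
a_0 = 11: 11/1
a_1 = 2: 23/2
a_2 = 3: 80/7
a_3 = 1: 103/9
a_4 = 3: 389/34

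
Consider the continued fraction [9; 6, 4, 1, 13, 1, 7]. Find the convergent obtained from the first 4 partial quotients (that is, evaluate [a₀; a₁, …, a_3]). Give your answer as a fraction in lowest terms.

Start with 1.
4 + 1/(1/1) = 4 + 1/1 = 5/1
6 + 1/(5/1) = 6 + 1/5 = 31/5
9 + 1/(31/5) = 9 + 5/31 = 284/31

284/31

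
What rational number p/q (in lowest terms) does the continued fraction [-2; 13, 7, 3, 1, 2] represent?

Start with 2.
1 + 1/(2/1) = 1 + 1/2 = 3/2
3 + 1/(3/2) = 3 + 2/3 = 11/3
7 + 1/(11/3) = 7 + 3/11 = 80/11
13 + 1/(80/11) = 13 + 11/80 = 1051/80
-2 + 1/(1051/80) = -2 + 80/1051 = -2022/1051

-2022/1051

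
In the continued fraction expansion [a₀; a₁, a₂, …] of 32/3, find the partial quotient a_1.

1

Apply division with remainder until the remainder is 0:
32 ÷ 3 → quotient 10, remainder 2
3 ÷ 2 → quotient 1, remainder 1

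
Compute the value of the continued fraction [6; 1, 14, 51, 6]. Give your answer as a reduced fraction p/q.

Start with 6.
51 + 1/(6/1) = 51 + 1/6 = 307/6
14 + 1/(307/6) = 14 + 6/307 = 4304/307
1 + 1/(4304/307) = 1 + 307/4304 = 4611/4304
6 + 1/(4611/4304) = 6 + 4304/4611 = 31970/4611

31970/4611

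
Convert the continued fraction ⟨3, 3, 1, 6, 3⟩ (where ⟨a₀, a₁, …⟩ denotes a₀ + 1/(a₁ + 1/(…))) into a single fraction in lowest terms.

Start with 3.
6 + 1/(3/1) = 6 + 1/3 = 19/3
1 + 1/(19/3) = 1 + 3/19 = 22/19
3 + 1/(22/19) = 3 + 19/22 = 85/22
3 + 1/(85/22) = 3 + 22/85 = 277/85

277/85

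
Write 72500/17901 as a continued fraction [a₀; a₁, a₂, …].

[4; 19, 1, 46, 6, 3]

Apply division with remainder until the remainder is 0:
72500 = 4·17901 + 896, so a_0 = 4
17901 = 19·896 + 877, so a_1 = 19
896 = 1·877 + 19, so a_2 = 1
877 = 46·19 + 3, so a_3 = 46
19 = 6·3 + 1, so a_4 = 6
3 = 3·1 + 0, so a_5 = 3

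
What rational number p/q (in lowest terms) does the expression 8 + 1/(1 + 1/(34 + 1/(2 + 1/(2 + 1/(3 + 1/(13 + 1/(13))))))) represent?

Collapse the nested fraction from the inside out:
Start with 13.
13 + 1/(13/1) = 13 + 1/13 = 170/13
3 + 1/(170/13) = 3 + 13/170 = 523/170
2 + 1/(523/170) = 2 + 170/523 = 1216/523
2 + 1/(1216/523) = 2 + 523/1216 = 2955/1216
34 + 1/(2955/1216) = 34 + 1216/2955 = 101686/2955
1 + 1/(101686/2955) = 1 + 2955/101686 = 104641/101686
8 + 1/(104641/101686) = 8 + 101686/104641 = 938814/104641

938814/104641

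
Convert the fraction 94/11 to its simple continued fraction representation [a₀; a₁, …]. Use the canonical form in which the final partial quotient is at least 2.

[8; 1, 1, 5]

⌊94/11⌋ = 8, remainder 6
⌊11/6⌋ = 1, remainder 5
⌊6/5⌋ = 1, remainder 1
⌊5/1⌋ = 5, remainder 0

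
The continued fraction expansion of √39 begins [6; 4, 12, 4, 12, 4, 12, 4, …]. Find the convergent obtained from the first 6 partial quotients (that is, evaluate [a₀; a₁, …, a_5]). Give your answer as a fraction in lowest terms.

Start with 4.
12 + 1/(4/1) = 12 + 1/4 = 49/4
4 + 1/(49/4) = 4 + 4/49 = 200/49
12 + 1/(200/49) = 12 + 49/200 = 2449/200
4 + 1/(2449/200) = 4 + 200/2449 = 9996/2449
6 + 1/(9996/2449) = 6 + 2449/9996 = 62425/9996

62425/9996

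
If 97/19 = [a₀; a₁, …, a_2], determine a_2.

2

⌊97/19⌋ = 5, remainder 2
⌊19/2⌋ = 9, remainder 1
⌊2/1⌋ = 2, remainder 0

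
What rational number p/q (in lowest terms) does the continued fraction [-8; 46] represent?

Use the convergent recurrence hₖ = aₖ·hₖ₋₁ + hₖ₋₂ (and likewise for the denominators kₖ):
a_0 = -8: -8/1
a_1 = 46: -367/46

-367/46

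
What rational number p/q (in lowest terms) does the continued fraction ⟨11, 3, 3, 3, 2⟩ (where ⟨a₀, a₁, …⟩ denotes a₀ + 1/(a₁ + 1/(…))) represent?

Start with 2.
3 + 1/(2/1) = 3 + 1/2 = 7/2
3 + 1/(7/2) = 3 + 2/7 = 23/7
3 + 1/(23/7) = 3 + 7/23 = 76/23
11 + 1/(76/23) = 11 + 23/76 = 859/76

859/76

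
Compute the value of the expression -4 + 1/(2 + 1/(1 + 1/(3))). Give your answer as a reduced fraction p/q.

-40/11

Compute successive convergents:
a_0 = -4: -4/1
a_1 = 2: -7/2
a_2 = 1: -11/3
a_3 = 3: -40/11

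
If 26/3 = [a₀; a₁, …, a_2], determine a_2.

⌊26/3⌋ = 8, remainder 2
⌊3/2⌋ = 1, remainder 1
⌊2/1⌋ = 2, remainder 0

2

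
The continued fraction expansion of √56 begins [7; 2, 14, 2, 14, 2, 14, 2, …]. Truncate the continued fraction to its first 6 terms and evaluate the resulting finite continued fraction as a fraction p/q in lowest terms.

13455/1798

a_0 = 7: 7/1
a_1 = 2: 15/2
a_2 = 14: 217/29
a_3 = 2: 449/60
a_4 = 14: 6503/869
a_5 = 2: 13455/1798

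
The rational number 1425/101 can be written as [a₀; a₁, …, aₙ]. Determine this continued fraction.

[14; 9, 5, 2]

Repeatedly divide and take the remainder:
1425 = 14·101 + 11, so a_0 = 14
101 = 9·11 + 2, so a_1 = 9
11 = 5·2 + 1, so a_2 = 5
2 = 2·1 + 0, so a_3 = 2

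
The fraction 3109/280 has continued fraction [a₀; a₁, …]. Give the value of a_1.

⌊3109/280⌋ = 11, remainder 29
⌊280/29⌋ = 9, remainder 19

9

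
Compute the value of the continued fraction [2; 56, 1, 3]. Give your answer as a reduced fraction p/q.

Start with 3.
1 + 1/(3/1) = 1 + 1/3 = 4/3
56 + 1/(4/3) = 56 + 3/4 = 227/4
2 + 1/(227/4) = 2 + 4/227 = 458/227

458/227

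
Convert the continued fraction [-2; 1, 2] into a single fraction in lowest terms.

a_0 = -2: -2/1
a_1 = 1: -1/1
a_2 = 2: -4/3

-4/3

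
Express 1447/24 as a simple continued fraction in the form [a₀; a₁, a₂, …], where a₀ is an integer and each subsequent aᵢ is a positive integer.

Apply division with remainder until the remainder is 0:
1447 = 60·24 + 7, so a_0 = 60
24 = 3·7 + 3, so a_1 = 3
7 = 2·3 + 1, so a_2 = 2
3 = 3·1 + 0, so a_3 = 3

[60; 3, 2, 3]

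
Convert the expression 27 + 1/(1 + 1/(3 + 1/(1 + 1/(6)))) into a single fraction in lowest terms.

945/34

a_0 = 27: 27/1
a_1 = 1: 28/1
a_2 = 3: 111/4
a_3 = 1: 139/5
a_4 = 6: 945/34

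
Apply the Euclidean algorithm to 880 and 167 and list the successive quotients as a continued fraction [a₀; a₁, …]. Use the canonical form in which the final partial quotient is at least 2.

[5; 3, 1, 2, 2, 6]

880 = 5·167 + 45, so a_0 = 5
167 = 3·45 + 32, so a_1 = 3
45 = 1·32 + 13, so a_2 = 1
32 = 2·13 + 6, so a_3 = 2
13 = 2·6 + 1, so a_4 = 2
6 = 6·1 + 0, so a_5 = 6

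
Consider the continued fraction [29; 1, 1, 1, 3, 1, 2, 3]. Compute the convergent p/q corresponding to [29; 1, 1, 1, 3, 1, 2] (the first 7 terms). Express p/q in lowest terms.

Compute successive convergents:
a_0 = 29: 29/1
a_1 = 1: 30/1
a_2 = 1: 59/2
a_3 = 1: 89/3
a_4 = 3: 326/11
a_5 = 1: 415/14
a_6 = 2: 1156/39

1156/39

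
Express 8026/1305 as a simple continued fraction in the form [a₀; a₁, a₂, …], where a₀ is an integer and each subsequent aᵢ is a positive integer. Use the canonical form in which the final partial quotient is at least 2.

Repeatedly divide and take the remainder:
8026 ÷ 1305 → quotient 6, remainder 196
1305 ÷ 196 → quotient 6, remainder 129
196 ÷ 129 → quotient 1, remainder 67
129 ÷ 67 → quotient 1, remainder 62
67 ÷ 62 → quotient 1, remainder 5
62 ÷ 5 → quotient 12, remainder 2
5 ÷ 2 → quotient 2, remainder 1
2 ÷ 1 → quotient 2, remainder 0

[6; 6, 1, 1, 1, 12, 2, 2]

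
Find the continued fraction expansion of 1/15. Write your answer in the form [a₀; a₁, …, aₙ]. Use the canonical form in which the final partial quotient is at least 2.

⌊1/15⌋ = 0, remainder 1
⌊15/1⌋ = 15, remainder 0

[0; 15]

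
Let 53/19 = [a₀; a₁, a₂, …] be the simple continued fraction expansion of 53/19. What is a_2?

3

Apply division with remainder until the remainder is 0:
53 ÷ 19 → quotient 2, remainder 15
19 ÷ 15 → quotient 1, remainder 4
15 ÷ 4 → quotient 3, remainder 3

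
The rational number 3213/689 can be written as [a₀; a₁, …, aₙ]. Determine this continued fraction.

[4; 1, 1, 1, 32, 7]

Repeatedly divide and take the remainder:
⌊3213/689⌋ = 4, remainder 457
⌊689/457⌋ = 1, remainder 232
⌊457/232⌋ = 1, remainder 225
⌊232/225⌋ = 1, remainder 7
⌊225/7⌋ = 32, remainder 1
⌊7/1⌋ = 7, remainder 0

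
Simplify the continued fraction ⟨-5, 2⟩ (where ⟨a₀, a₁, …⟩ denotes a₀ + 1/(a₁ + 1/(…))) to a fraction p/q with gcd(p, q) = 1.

-9/2

a_0 = -5: -5/1
a_1 = 2: -9/2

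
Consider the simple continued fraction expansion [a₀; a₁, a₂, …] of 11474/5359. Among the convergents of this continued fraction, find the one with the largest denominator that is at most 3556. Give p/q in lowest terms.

1199/560

a_0 = 2: 2/1  (≤ bound)
a_1 = 7: 15/7  (≤ bound)
a_2 = 11: 167/78  (≤ bound)
a_3 = 3: 516/241  (≤ bound)
a_4 = 1: 683/319  (≤ bound)
a_5 = 1: 1199/560  (≤ bound)
a_6 = 9: 11474/5359  (> 3556, stop)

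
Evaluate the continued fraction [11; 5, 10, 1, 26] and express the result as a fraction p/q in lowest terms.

16873/1507

Use the convergent recurrence hₖ = aₖ·hₖ₋₁ + hₖ₋₂ (and likewise for the denominators kₖ):
a_0 = 11: 11/1
a_1 = 5: 56/5
a_2 = 10: 571/51
a_3 = 1: 627/56
a_4 = 26: 16873/1507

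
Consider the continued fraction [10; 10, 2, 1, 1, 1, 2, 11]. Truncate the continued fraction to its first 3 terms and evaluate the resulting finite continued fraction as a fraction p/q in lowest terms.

Start with 2.
10 + 1/(2/1) = 10 + 1/2 = 21/2
10 + 1/(21/2) = 10 + 2/21 = 212/21

212/21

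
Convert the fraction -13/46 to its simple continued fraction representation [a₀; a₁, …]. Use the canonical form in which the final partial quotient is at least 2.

Apply division with remainder until the remainder is 0:
-13 = -1·46 + 33, so a_0 = -1
46 = 1·33 + 13, so a_1 = 1
33 = 2·13 + 7, so a_2 = 2
13 = 1·7 + 6, so a_3 = 1
7 = 1·6 + 1, so a_4 = 1
6 = 6·1 + 0, so a_5 = 6

[-1; 1, 2, 1, 1, 6]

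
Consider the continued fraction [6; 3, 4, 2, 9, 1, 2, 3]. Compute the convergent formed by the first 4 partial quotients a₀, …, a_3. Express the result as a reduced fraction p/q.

183/29

a_0 = 6: 6/1
a_1 = 3: 19/3
a_2 = 4: 82/13
a_3 = 2: 183/29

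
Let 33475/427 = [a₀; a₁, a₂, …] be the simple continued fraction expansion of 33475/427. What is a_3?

1

Run the Euclidean algorithm, recording each quotient:
33475 = 78·427 + 169, so a_0 = 78
427 = 2·169 + 89, so a_1 = 2
169 = 1·89 + 80, so a_2 = 1
89 = 1·80 + 9, so a_3 = 1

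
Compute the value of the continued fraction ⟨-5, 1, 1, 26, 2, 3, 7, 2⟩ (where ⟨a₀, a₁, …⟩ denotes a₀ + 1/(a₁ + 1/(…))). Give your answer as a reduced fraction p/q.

-26365/5871

Use the convergent recurrence hₖ = aₖ·hₖ₋₁ + hₖ₋₂ (and likewise for the denominators kₖ):
a_0 = -5: -5/1
a_1 = 1: -4/1
a_2 = 1: -9/2
a_3 = 26: -238/53
a_4 = 2: -485/108
a_5 = 3: -1693/377
a_6 = 7: -12336/2747
a_7 = 2: -26365/5871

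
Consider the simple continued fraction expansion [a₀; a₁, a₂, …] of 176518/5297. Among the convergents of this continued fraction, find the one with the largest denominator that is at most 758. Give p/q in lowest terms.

4832/145

List convergents until the denominator exceeds the bound:
a_0 = 33: 33/1  (≤ bound)
a_1 = 3: 100/3  (≤ bound)
a_2 = 11: 1133/34  (≤ bound)
a_3 = 1: 1233/37  (≤ bound)
a_4 = 3: 4832/145  (≤ bound)
a_5 = 5: 25393/762  (> 758, stop)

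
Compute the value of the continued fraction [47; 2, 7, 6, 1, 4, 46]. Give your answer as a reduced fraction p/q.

a_0 = 47: 47/1
a_1 = 2: 95/2
a_2 = 7: 712/15
a_3 = 6: 4367/92
a_4 = 1: 5079/107
a_5 = 4: 24683/520
a_6 = 46: 1140497/24027

1140497/24027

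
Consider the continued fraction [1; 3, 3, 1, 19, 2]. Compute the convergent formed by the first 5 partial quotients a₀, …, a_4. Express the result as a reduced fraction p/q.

a_0 = 1: 1/1
a_1 = 3: 4/3
a_2 = 3: 13/10
a_3 = 1: 17/13
a_4 = 19: 336/257

336/257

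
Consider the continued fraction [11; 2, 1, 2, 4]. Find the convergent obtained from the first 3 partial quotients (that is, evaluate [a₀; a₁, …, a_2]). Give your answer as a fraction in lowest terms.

Start with 1.
2 + 1/(1/1) = 2 + 1/1 = 3/1
11 + 1/(3/1) = 11 + 1/3 = 34/3

34/3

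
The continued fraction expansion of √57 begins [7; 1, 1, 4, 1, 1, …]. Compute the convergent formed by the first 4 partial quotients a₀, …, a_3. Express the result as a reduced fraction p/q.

Start with 4.
1 + 1/(4/1) = 1 + 1/4 = 5/4
1 + 1/(5/4) = 1 + 4/5 = 9/5
7 + 1/(9/5) = 7 + 5/9 = 68/9

68/9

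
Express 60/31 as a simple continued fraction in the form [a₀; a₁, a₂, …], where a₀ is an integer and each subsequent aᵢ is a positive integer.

⌊60/31⌋ = 1, remainder 29
⌊31/29⌋ = 1, remainder 2
⌊29/2⌋ = 14, remainder 1
⌊2/1⌋ = 2, remainder 0

[1; 1, 14, 2]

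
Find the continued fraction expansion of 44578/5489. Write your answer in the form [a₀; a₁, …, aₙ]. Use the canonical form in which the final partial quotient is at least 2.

Repeatedly divide and take the remainder:
44578 ÷ 5489 → quotient 8, remainder 666
5489 ÷ 666 → quotient 8, remainder 161
666 ÷ 161 → quotient 4, remainder 22
161 ÷ 22 → quotient 7, remainder 7
22 ÷ 7 → quotient 3, remainder 1
7 ÷ 1 → quotient 7, remainder 0

[8; 8, 4, 7, 3, 7]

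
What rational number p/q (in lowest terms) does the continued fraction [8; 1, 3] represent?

a_0 = 8: 8/1
a_1 = 1: 9/1
a_2 = 3: 35/4

35/4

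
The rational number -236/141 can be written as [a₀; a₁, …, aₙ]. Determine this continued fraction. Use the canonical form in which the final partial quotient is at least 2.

[-2; 3, 15, 3]

Apply division with remainder until the remainder is 0:
-236 ÷ 141 → quotient -2, remainder 46
141 ÷ 46 → quotient 3, remainder 3
46 ÷ 3 → quotient 15, remainder 1
3 ÷ 1 → quotient 3, remainder 0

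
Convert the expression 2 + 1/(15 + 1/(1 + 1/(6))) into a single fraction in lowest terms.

229/111

Start with 6.
1 + 1/(6/1) = 1 + 1/6 = 7/6
15 + 1/(7/6) = 15 + 6/7 = 111/7
2 + 1/(111/7) = 2 + 7/111 = 229/111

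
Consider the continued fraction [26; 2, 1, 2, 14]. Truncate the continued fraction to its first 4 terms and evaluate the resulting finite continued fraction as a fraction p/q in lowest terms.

211/8

a_0 = 26: 26/1
a_1 = 2: 53/2
a_2 = 1: 79/3
a_3 = 2: 211/8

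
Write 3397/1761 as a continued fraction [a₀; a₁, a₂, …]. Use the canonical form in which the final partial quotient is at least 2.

3397 ÷ 1761 → quotient 1, remainder 1636
1761 ÷ 1636 → quotient 1, remainder 125
1636 ÷ 125 → quotient 13, remainder 11
125 ÷ 11 → quotient 11, remainder 4
11 ÷ 4 → quotient 2, remainder 3
4 ÷ 3 → quotient 1, remainder 1
3 ÷ 1 → quotient 3, remainder 0

[1; 1, 13, 11, 2, 1, 3]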